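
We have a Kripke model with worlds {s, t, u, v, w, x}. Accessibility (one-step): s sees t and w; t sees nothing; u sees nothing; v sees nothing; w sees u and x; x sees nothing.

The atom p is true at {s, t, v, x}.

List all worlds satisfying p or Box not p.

{s, t, u, v, x}

s: p is T, Box not p is F. ✓
t: p is T, Box not p is T. ✓
u: p is F, Box not p is T. ✓
v: p is T, Box not p is T. ✓
w: p is F, Box not p is F. ✗
x: p is T, Box not p is T. ✓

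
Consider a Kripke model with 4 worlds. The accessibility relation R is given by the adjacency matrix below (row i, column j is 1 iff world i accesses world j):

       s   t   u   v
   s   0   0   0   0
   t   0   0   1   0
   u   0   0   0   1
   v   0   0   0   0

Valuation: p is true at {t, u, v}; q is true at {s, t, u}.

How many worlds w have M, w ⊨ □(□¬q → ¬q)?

s: no successors, so □(□¬q → ¬q) holds vacuously. ✓
t: successors {u}; □¬q → ¬q there: u:F. ✗
u: successors {v}; □¬q → ¬q there: v:T. ✓
v: no successors, so □(□¬q → ¬q) holds vacuously. ✓
Satisfying worlds: {s, u, v}.

3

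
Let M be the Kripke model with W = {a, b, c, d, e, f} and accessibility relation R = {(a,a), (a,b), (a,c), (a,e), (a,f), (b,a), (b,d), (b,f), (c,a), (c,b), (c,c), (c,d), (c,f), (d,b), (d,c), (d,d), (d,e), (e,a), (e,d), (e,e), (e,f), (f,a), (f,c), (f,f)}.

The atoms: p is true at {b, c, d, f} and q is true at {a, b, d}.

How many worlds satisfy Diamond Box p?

a: successors {a, b, c, e, f}; Box p there: a:F, b:F, c:F, e:F, f:F. ✗
b: successors {a, d, f}; Box p there: a:F, d:F, f:F. ✗
c: successors {a, b, c, d, f}; Box p there: a:F, b:F, c:F, d:F, f:F. ✗
d: successors {b, c, d, e}; Box p there: b:F, c:F, d:F, e:F. ✗
e: successors {a, d, e, f}; Box p there: a:F, d:F, e:F, f:F. ✗
f: successors {a, c, f}; Box p there: a:F, c:F, f:F. ✗
Satisfying worlds: ∅.

0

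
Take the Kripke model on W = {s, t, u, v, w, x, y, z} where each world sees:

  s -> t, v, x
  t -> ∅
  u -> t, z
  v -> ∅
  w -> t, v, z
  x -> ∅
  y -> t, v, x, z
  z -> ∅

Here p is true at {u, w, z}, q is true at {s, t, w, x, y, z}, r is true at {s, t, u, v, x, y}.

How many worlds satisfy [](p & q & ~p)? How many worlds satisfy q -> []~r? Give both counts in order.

4 and 5

For [](p & q & ~p):
s: successors {t, v, x}; p & q & ~p there: t:F, v:F, x:F. ✗
t: no successors, so [](p & q & ~p) holds vacuously. ✓
u: successors {t, z}; p & q & ~p there: t:F, z:F. ✗
v: no successors, so [](p & q & ~p) holds vacuously. ✓
w: successors {t, v, z}; p & q & ~p there: t:F, v:F, z:F. ✗
x: no successors, so [](p & q & ~p) holds vacuously. ✓
y: successors {t, v, x, z}; p & q & ~p there: t:F, v:F, x:F, z:F. ✗
z: no successors, so [](p & q & ~p) holds vacuously. ✓
— 4 worlds.
For q -> []~r:
s: q is T, []~r is F. ✗
t: q is T, []~r is T. ✓
u: q is F, []~r is F. ✓
v: q is F, []~r is T. ✓
w: q is T, []~r is F. ✗
x: q is T, []~r is T. ✓
y: q is T, []~r is F. ✗
z: q is T, []~r is T. ✓
— 5 worlds.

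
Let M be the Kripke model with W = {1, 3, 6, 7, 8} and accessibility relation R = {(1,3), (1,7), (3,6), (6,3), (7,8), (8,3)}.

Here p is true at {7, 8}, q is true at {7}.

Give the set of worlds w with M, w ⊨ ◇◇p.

1: successors {3, 7}; ◇p there: 3:F, 7:T. ✓
3: successors {6}; ◇p there: 6:F. ✗
6: successors {3}; ◇p there: 3:F. ✗
7: successors {8}; ◇p there: 8:F. ✗
8: successors {3}; ◇p there: 3:F. ✗

{1}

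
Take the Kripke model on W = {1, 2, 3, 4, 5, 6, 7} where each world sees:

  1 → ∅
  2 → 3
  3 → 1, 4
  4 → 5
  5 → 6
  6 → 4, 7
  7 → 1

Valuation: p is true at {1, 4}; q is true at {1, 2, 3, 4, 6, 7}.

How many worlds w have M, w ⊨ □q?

1: no successors, so □q holds vacuously. ✓
2: successors {3}; q there: 3:T. ✓
3: successors {1, 4}; q there: 1:T, 4:T. ✓
4: successors {5}; q there: 5:F. ✗
5: successors {6}; q there: 6:T. ✓
6: successors {4, 7}; q there: 4:T, 7:T. ✓
7: successors {1}; q there: 1:T. ✓
Satisfying worlds: {1, 2, 3, 5, 6, 7}.

6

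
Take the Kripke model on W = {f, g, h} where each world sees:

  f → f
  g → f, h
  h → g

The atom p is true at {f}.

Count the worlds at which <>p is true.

f: successors {f}; p there: f:T. ✓
g: successors {f, h}; p there: f:T, h:F. ✓
h: successors {g}; p there: g:F. ✗
Satisfying worlds: {f, g}.

2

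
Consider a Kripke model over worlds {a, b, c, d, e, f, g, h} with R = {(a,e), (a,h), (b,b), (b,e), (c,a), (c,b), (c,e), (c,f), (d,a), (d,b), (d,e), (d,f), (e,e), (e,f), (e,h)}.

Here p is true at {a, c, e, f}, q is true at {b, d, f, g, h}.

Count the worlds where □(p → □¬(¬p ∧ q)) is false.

5

a: successors {e, h}; p → □¬(¬p ∧ q) there: e:F, h:T. ✗
b: successors {b, e}; p → □¬(¬p ∧ q) there: b:T, e:F. ✗
c: successors {a, b, e, f}; p → □¬(¬p ∧ q) there: a:F, b:T, e:F, f:T. ✗
d: successors {a, b, e, f}; p → □¬(¬p ∧ q) there: a:F, b:T, e:F, f:T. ✗
e: successors {e, f, h}; p → □¬(¬p ∧ q) there: e:F, f:T, h:T. ✗
f: no successors, so □(p → □¬(¬p ∧ q)) holds vacuously. ✓
g: no successors, so □(p → □¬(¬p ∧ q)) holds vacuously. ✓
h: no successors, so □(p → □¬(¬p ∧ q)) holds vacuously. ✓
Satisfying worlds: {f, g, h}.
So □(p → □¬(¬p ∧ q)) fails at the other 5 worlds.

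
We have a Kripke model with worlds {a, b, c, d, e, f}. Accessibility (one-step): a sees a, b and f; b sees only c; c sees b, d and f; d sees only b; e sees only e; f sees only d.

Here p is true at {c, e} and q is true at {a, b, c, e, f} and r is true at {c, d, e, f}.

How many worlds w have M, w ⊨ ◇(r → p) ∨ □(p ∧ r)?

5

a: ◇(r → p) is T, □(p ∧ r) is F. ✓
b: ◇(r → p) is T, □(p ∧ r) is T. ✓
c: ◇(r → p) is T, □(p ∧ r) is F. ✓
d: ◇(r → p) is T, □(p ∧ r) is F. ✓
e: ◇(r → p) is T, □(p ∧ r) is T. ✓
f: ◇(r → p) is F, □(p ∧ r) is F. ✗
Satisfying worlds: {a, b, c, d, e}.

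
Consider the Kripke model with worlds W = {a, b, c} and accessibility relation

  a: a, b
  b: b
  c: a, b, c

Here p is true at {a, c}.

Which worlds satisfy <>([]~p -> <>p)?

{a, c}

a: successors {a, b}; []~p -> <>p there: a:T, b:F. ✓
b: successors {b}; []~p -> <>p there: b:F. ✗
c: successors {a, b, c}; []~p -> <>p there: a:T, b:F, c:T. ✓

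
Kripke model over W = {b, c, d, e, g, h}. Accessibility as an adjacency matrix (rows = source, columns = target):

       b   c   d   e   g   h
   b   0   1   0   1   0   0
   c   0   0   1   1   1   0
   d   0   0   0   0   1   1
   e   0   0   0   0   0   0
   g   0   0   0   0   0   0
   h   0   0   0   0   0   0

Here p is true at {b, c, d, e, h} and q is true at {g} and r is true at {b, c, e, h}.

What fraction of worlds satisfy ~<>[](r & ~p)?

b: <>[](r & ~p) is T. ✗
c: <>[](r & ~p) is T. ✗
d: <>[](r & ~p) is T. ✗
e: <>[](r & ~p) is F. ✓
g: <>[](r & ~p) is F. ✓
h: <>[](r & ~p) is F. ✓
That's 3 of 6 worlds, so 3/6 = 1/2.

1/2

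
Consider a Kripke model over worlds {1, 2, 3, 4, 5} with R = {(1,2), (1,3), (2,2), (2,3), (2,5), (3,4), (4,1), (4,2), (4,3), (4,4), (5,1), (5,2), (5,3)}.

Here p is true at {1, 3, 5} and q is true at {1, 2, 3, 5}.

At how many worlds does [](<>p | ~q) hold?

1

1: successors {2, 3}; <>p | ~q there: 2:T, 3:F. ✗
2: successors {2, 3, 5}; <>p | ~q there: 2:T, 3:F, 5:T. ✗
3: successors {4}; <>p | ~q there: 4:T. ✓
4: successors {1, 2, 3, 4}; <>p | ~q there: 1:T, 2:T, 3:F, 4:T. ✗
5: successors {1, 2, 3}; <>p | ~q there: 1:T, 2:T, 3:F. ✗
Satisfying worlds: {3}.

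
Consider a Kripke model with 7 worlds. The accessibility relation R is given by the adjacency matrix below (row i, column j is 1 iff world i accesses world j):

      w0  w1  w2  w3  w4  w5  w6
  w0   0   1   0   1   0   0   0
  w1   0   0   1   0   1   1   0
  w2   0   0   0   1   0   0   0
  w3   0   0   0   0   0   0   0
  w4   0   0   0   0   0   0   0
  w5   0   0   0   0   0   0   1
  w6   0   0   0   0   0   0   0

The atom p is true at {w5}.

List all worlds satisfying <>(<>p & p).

∅

w0: successors {w1, w3}; <>p & p there: w1:F, w3:F. ✗
w1: successors {w2, w4, w5}; <>p & p there: w2:F, w4:F, w5:F. ✗
w2: successors {w3}; <>p & p there: w3:F. ✗
w3: no successors, so <>(<>p & p) fails. ✗
w4: no successors, so <>(<>p & p) fails. ✗
w5: successors {w6}; <>p & p there: w6:F. ✗
w6: no successors, so <>(<>p & p) fails. ✗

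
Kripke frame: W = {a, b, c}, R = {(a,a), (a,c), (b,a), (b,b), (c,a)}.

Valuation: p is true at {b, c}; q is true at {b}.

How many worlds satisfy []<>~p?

3

a: successors {a, c}; <>~p there: a:T, c:T. ✓
b: successors {a, b}; <>~p there: a:T, b:T. ✓
c: successors {a}; <>~p there: a:T. ✓
Satisfying worlds: {a, b, c}.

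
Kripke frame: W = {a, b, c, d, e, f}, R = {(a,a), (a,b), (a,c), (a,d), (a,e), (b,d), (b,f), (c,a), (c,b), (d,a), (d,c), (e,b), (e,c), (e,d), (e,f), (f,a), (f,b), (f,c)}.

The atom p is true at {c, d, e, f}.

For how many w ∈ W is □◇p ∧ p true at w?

a: □◇p is F, p is F. ✗
b: □◇p is T, p is F. ✗
c: □◇p is T, p is T. ✓
d: □◇p is F, p is T. ✗
e: □◇p is F, p is T. ✗
f: □◇p is F, p is T. ✗
Satisfying worlds: {c}.

1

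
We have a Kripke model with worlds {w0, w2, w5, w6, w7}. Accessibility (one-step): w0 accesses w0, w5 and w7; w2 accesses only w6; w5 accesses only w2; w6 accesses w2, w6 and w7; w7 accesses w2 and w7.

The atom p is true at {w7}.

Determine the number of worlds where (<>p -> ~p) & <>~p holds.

4

w0: <>p -> ~p is T, <>~p is T. ✓
w2: <>p -> ~p is T, <>~p is T. ✓
w5: <>p -> ~p is T, <>~p is T. ✓
w6: <>p -> ~p is T, <>~p is T. ✓
w7: <>p -> ~p is F, <>~p is T. ✗
Satisfying worlds: {w0, w2, w5, w6}.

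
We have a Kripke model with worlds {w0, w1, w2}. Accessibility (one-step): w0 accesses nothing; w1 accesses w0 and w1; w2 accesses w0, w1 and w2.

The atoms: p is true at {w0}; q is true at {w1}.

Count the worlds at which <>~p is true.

w0: no successors, so <>~p fails. ✗
w1: successors {w0, w1}; ~p there: w0:F, w1:T. ✓
w2: successors {w0, w1, w2}; ~p there: w0:F, w1:T, w2:T. ✓
Satisfying worlds: {w1, w2}.

2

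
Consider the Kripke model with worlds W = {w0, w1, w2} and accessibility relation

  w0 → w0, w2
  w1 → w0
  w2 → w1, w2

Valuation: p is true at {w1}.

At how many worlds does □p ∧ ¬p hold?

w0: □p is F, ¬p is T. ✗
w1: □p is F, ¬p is F. ✗
w2: □p is F, ¬p is T. ✗
Satisfying worlds: ∅.

0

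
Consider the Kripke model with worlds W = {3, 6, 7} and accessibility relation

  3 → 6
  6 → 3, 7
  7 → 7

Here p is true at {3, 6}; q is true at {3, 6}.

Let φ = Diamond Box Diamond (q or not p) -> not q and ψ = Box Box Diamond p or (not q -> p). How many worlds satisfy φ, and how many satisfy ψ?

1 and 2

For Diamond Box Diamond (q or not p) -> not q:
3: Diamond Box Diamond (q or not p) is T, not q is F. ✗
6: Diamond Box Diamond (q or not p) is T, not q is F. ✗
7: Diamond Box Diamond (q or not p) is T, not q is T. ✓
— 1 world.
For Box Box Diamond p or (not q -> p):
3: Box Box Diamond p is F, not q -> p is T. ✓
6: Box Box Diamond p is F, not q -> p is T. ✓
7: Box Box Diamond p is F, not q -> p is F. ✗
— 2 worlds.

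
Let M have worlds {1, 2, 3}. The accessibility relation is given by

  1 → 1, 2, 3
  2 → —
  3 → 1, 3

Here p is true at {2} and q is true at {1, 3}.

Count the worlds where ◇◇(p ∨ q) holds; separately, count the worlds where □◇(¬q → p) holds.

For ◇◇(p ∨ q):
1: successors {1, 2, 3}; ◇(p ∨ q) there: 1:T, 2:F, 3:T. ✓
2: no successors, so ◇◇(p ∨ q) fails. ✗
3: successors {1, 3}; ◇(p ∨ q) there: 1:T, 3:T. ✓
— 2 worlds.
For □◇(¬q → p):
1: successors {1, 2, 3}; ◇(¬q → p) there: 1:T, 2:F, 3:T. ✗
2: no successors, so □◇(¬q → p) holds vacuously. ✓
3: successors {1, 3}; ◇(¬q → p) there: 1:T, 3:T. ✓
— 2 worlds.

2 and 2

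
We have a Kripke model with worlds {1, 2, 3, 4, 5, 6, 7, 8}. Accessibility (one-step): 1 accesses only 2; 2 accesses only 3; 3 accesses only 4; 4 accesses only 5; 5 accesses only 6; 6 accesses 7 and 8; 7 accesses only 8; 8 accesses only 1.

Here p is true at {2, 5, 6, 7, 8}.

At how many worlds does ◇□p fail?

1: successors {2}; □p there: 2:F. ✗
2: successors {3}; □p there: 3:F. ✗
3: successors {4}; □p there: 4:T. ✓
4: successors {5}; □p there: 5:T. ✓
5: successors {6}; □p there: 6:T. ✓
6: successors {7, 8}; □p there: 7:T, 8:F. ✓
7: successors {8}; □p there: 8:F. ✗
8: successors {1}; □p there: 1:T. ✓
Satisfying worlds: {3, 4, 5, 6, 8}.
So ◇□p fails at the other 3 worlds.

3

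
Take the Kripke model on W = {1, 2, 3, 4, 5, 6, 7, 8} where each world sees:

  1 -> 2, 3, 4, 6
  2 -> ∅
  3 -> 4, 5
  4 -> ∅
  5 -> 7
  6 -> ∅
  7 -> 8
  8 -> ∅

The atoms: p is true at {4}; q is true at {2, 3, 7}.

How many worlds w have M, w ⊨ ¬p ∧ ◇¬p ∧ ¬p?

4

1: ¬p is T, ◇¬p ∧ ¬p is T. ✓
2: ¬p is T, ◇¬p ∧ ¬p is F. ✗
3: ¬p is T, ◇¬p ∧ ¬p is T. ✓
4: ¬p is F, ◇¬p ∧ ¬p is F. ✗
5: ¬p is T, ◇¬p ∧ ¬p is T. ✓
6: ¬p is T, ◇¬p ∧ ¬p is F. ✗
7: ¬p is T, ◇¬p ∧ ¬p is T. ✓
8: ¬p is T, ◇¬p ∧ ¬p is F. ✗
Satisfying worlds: {1, 3, 5, 7}.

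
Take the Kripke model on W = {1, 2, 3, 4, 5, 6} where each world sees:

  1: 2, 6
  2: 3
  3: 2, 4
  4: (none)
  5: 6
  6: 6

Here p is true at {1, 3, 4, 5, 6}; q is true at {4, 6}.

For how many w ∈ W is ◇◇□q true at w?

4

1: successors {2, 6}; ◇□q there: 2:F, 6:T. ✓
2: successors {3}; ◇□q there: 3:T. ✓
3: successors {2, 4}; ◇□q there: 2:F, 4:F. ✗
4: no successors, so ◇◇□q fails. ✗
5: successors {6}; ◇□q there: 6:T. ✓
6: successors {6}; ◇□q there: 6:T. ✓
Satisfying worlds: {1, 2, 5, 6}.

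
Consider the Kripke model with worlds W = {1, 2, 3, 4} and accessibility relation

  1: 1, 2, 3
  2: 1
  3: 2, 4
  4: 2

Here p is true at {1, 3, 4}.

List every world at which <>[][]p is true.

{3}

1: successors {1, 2, 3}; [][]p there: 1:F, 2:F, 3:F. ✗
2: successors {1}; [][]p there: 1:F. ✗
3: successors {2, 4}; [][]p there: 2:F, 4:T. ✓
4: successors {2}; [][]p there: 2:F. ✗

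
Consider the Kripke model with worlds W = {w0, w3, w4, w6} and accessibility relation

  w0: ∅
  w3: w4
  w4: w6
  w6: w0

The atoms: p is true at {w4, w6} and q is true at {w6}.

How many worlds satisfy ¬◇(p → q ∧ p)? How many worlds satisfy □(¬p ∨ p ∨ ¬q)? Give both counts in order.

For ¬◇(p → q ∧ p):
w0: ◇(p → q ∧ p) is F. ✓
w3: ◇(p → q ∧ p) is F. ✓
w4: ◇(p → q ∧ p) is T. ✗
w6: ◇(p → q ∧ p) is T. ✗
— 2 worlds.
For □(¬p ∨ p ∨ ¬q):
w0: no successors, so □(¬p ∨ p ∨ ¬q) holds vacuously. ✓
w3: successors {w4}; ¬p ∨ p ∨ ¬q there: w4:T. ✓
w4: successors {w6}; ¬p ∨ p ∨ ¬q there: w6:T. ✓
w6: successors {w0}; ¬p ∨ p ∨ ¬q there: w0:T. ✓
— 4 worlds.

2 and 4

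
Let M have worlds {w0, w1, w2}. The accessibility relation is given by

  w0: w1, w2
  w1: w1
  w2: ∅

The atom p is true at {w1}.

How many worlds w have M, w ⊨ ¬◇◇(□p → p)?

1

w0: ◇◇(□p → p) is T. ✗
w1: ◇◇(□p → p) is T. ✗
w2: ◇◇(□p → p) is F. ✓
Satisfying worlds: {w2}.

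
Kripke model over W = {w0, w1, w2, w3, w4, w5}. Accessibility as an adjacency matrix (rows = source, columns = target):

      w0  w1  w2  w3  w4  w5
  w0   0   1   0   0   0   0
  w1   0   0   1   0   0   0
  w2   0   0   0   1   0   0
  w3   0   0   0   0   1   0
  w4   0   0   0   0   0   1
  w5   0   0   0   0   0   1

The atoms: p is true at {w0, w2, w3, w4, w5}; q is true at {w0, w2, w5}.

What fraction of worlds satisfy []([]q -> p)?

5/6

w0: successors {w1}; []q -> p there: w1:F. ✗
w1: successors {w2}; []q -> p there: w2:T. ✓
w2: successors {w3}; []q -> p there: w3:T. ✓
w3: successors {w4}; []q -> p there: w4:T. ✓
w4: successors {w5}; []q -> p there: w5:T. ✓
w5: successors {w5}; []q -> p there: w5:T. ✓
That's 5 of 6 worlds, so 5/6.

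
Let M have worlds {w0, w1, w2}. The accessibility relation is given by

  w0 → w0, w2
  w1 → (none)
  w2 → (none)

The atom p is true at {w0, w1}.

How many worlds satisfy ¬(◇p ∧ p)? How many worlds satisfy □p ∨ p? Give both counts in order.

For ¬(◇p ∧ p):
w0: ◇p ∧ p is T. ✗
w1: ◇p ∧ p is F. ✓
w2: ◇p ∧ p is F. ✓
— 2 worlds.
For □p ∨ p:
w0: □p is F, p is T. ✓
w1: □p is T, p is T. ✓
w2: □p is T, p is F. ✓
— 3 worlds.

2 and 3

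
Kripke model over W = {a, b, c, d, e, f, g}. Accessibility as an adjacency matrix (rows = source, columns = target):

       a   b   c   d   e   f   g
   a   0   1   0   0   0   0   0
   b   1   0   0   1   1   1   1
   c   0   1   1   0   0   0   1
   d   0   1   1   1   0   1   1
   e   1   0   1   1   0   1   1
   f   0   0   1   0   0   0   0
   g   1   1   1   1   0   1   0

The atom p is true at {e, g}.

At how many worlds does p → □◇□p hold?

5

a: p is F, □◇□p is F. ✓
b: p is F, □◇□p is F. ✓
c: p is F, □◇□p is F. ✓
d: p is F, □◇□p is F. ✓
e: p is T, □◇□p is F. ✗
f: p is F, □◇□p is F. ✓
g: p is T, □◇□p is F. ✗
Satisfying worlds: {a, b, c, d, f}.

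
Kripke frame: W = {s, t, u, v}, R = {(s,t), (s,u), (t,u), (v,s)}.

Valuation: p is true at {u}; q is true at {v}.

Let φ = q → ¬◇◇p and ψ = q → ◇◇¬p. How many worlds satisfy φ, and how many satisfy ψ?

3 and 4

For q → ¬◇◇p:
s: q is F, ¬◇◇p is F. ✓
t: q is F, ¬◇◇p is T. ✓
u: q is F, ¬◇◇p is T. ✓
v: q is T, ¬◇◇p is F. ✗
— 3 worlds.
For q → ◇◇¬p:
s: q is F, ◇◇¬p is F. ✓
t: q is F, ◇◇¬p is F. ✓
u: q is F, ◇◇¬p is F. ✓
v: q is T, ◇◇¬p is T. ✓
— 4 worlds.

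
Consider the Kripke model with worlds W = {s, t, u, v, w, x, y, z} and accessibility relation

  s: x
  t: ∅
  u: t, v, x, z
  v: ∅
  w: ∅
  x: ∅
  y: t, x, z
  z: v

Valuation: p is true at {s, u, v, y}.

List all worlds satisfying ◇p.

s: successors {x}; p there: x:F. ✗
t: no successors, so ◇p fails. ✗
u: successors {t, v, x, z}; p there: t:F, v:T, x:F, z:F. ✓
v: no successors, so ◇p fails. ✗
w: no successors, so ◇p fails. ✗
x: no successors, so ◇p fails. ✗
y: successors {t, x, z}; p there: t:F, x:F, z:F. ✗
z: successors {v}; p there: v:T. ✓

{u, z}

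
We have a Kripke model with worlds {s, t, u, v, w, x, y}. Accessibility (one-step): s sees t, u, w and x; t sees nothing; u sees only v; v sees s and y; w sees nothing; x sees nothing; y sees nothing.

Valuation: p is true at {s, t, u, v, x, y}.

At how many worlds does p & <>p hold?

s: p is T, <>p is T. ✓
t: p is T, <>p is F. ✗
u: p is T, <>p is T. ✓
v: p is T, <>p is T. ✓
w: p is F, <>p is F. ✗
x: p is T, <>p is F. ✗
y: p is T, <>p is F. ✗
Satisfying worlds: {s, u, v}.

3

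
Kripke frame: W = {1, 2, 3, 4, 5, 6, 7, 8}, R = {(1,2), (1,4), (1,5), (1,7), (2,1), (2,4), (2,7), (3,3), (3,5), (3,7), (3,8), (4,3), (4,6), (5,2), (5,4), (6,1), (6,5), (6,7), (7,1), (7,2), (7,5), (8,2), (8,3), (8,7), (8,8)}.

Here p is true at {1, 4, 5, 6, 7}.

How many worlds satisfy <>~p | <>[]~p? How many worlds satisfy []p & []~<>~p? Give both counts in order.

6 and 0

For <>~p | <>[]~p:
1: <>~p is T, <>[]~p is F. ✓
2: <>~p is F, <>[]~p is F. ✗
3: <>~p is T, <>[]~p is F. ✓
4: <>~p is T, <>[]~p is F. ✓
5: <>~p is T, <>[]~p is F. ✓
6: <>~p is F, <>[]~p is F. ✗
7: <>~p is T, <>[]~p is F. ✓
8: <>~p is T, <>[]~p is F. ✓
— 6 worlds.
For []p & []~<>~p:
1: []p is F, []~<>~p is F. ✗
2: []p is T, []~<>~p is F. ✗
3: []p is F, []~<>~p is F. ✗
4: []p is F, []~<>~p is F. ✗
5: []p is F, []~<>~p is F. ✗
6: []p is T, []~<>~p is F. ✗
7: []p is F, []~<>~p is F. ✗
8: []p is F, []~<>~p is F. ✗
— 0 worlds.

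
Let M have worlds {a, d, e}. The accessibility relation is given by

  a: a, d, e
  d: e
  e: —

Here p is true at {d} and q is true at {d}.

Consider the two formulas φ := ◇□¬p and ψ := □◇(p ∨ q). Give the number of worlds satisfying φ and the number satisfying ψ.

2 and 1

For ◇□¬p:
a: successors {a, d, e}; □¬p there: a:F, d:T, e:T. ✓
d: successors {e}; □¬p there: e:T. ✓
e: no successors, so ◇□¬p fails. ✗
— 2 worlds.
For □◇(p ∨ q):
a: successors {a, d, e}; ◇(p ∨ q) there: a:T, d:F, e:F. ✗
d: successors {e}; ◇(p ∨ q) there: e:F. ✗
e: no successors, so □◇(p ∨ q) holds vacuously. ✓
— 1 world.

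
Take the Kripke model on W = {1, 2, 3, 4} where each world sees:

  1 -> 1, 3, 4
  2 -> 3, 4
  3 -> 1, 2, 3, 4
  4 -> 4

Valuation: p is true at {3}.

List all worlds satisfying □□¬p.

{4}

1: successors {1, 3, 4}; □¬p there: 1:F, 3:F, 4:T. ✗
2: successors {3, 4}; □¬p there: 3:F, 4:T. ✗
3: successors {1, 2, 3, 4}; □¬p there: 1:F, 2:F, 3:F, 4:T. ✗
4: successors {4}; □¬p there: 4:T. ✓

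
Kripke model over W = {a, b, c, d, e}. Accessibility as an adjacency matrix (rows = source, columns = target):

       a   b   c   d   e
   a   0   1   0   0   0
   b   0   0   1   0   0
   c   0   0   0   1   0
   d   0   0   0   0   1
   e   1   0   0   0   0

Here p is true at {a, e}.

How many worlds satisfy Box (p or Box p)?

3

a: successors {b}; p or Box p there: b:F. ✗
b: successors {c}; p or Box p there: c:F. ✗
c: successors {d}; p or Box p there: d:T. ✓
d: successors {e}; p or Box p there: e:T. ✓
e: successors {a}; p or Box p there: a:T. ✓
Satisfying worlds: {c, d, e}.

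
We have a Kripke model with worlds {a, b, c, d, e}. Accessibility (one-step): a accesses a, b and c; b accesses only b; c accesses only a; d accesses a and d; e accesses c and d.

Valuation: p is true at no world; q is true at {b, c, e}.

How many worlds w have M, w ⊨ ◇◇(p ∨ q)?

4

a: successors {a, b, c}; ◇(p ∨ q) there: a:T, b:T, c:F. ✓
b: successors {b}; ◇(p ∨ q) there: b:T. ✓
c: successors {a}; ◇(p ∨ q) there: a:T. ✓
d: successors {a, d}; ◇(p ∨ q) there: a:T, d:F. ✓
e: successors {c, d}; ◇(p ∨ q) there: c:F, d:F. ✗
Satisfying worlds: {a, b, c, d}.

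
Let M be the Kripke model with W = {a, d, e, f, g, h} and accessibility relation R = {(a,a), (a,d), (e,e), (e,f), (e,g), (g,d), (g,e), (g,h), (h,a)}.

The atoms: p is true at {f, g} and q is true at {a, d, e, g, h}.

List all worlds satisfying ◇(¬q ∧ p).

a: successors {a, d}; ¬q ∧ p there: a:F, d:F. ✗
d: no successors, so ◇(¬q ∧ p) fails. ✗
e: successors {e, f, g}; ¬q ∧ p there: e:F, f:T, g:F. ✓
f: no successors, so ◇(¬q ∧ p) fails. ✗
g: successors {d, e, h}; ¬q ∧ p there: d:F, e:F, h:F. ✗
h: successors {a}; ¬q ∧ p there: a:F. ✗

{e}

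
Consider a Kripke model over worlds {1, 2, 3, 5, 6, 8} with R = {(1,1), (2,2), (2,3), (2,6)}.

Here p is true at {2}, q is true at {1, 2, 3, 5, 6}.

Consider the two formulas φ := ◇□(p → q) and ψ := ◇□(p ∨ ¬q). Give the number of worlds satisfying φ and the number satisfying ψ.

For ◇□(p → q):
1: successors {1}; □(p → q) there: 1:T. ✓
2: successors {2, 3, 6}; □(p → q) there: 2:T, 3:T, 6:T. ✓
3: no successors, so ◇□(p → q) fails. ✗
5: no successors, so ◇□(p → q) fails. ✗
6: no successors, so ◇□(p → q) fails. ✗
8: no successors, so ◇□(p → q) fails. ✗
— 2 worlds.
For ◇□(p ∨ ¬q):
1: successors {1}; □(p ∨ ¬q) there: 1:F. ✗
2: successors {2, 3, 6}; □(p ∨ ¬q) there: 2:F, 3:T, 6:T. ✓
3: no successors, so ◇□(p ∨ ¬q) fails. ✗
5: no successors, so ◇□(p ∨ ¬q) fails. ✗
6: no successors, so ◇□(p ∨ ¬q) fails. ✗
8: no successors, so ◇□(p ∨ ¬q) fails. ✗
— 1 world.

2 and 1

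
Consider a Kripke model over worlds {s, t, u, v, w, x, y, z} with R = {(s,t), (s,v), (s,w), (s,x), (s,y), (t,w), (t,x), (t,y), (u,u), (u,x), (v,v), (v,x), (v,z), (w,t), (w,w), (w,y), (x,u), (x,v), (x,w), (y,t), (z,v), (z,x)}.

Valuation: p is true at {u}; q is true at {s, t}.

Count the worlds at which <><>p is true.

s: successors {t, v, w, x, y}; <>p there: t:F, v:F, w:F, x:T, y:F. ✓
t: successors {w, x, y}; <>p there: w:F, x:T, y:F. ✓
u: successors {u, x}; <>p there: u:T, x:T. ✓
v: successors {v, x, z}; <>p there: v:F, x:T, z:F. ✓
w: successors {t, w, y}; <>p there: t:F, w:F, y:F. ✗
x: successors {u, v, w}; <>p there: u:T, v:F, w:F. ✓
y: successors {t}; <>p there: t:F. ✗
z: successors {v, x}; <>p there: v:F, x:T. ✓
Satisfying worlds: {s, t, u, v, x, z}.

6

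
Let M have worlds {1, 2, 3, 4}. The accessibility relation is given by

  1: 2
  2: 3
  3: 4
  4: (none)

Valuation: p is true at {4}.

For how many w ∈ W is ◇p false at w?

1: successors {2}; p there: 2:F. ✗
2: successors {3}; p there: 3:F. ✗
3: successors {4}; p there: 4:T. ✓
4: no successors, so ◇p fails. ✗
Satisfying worlds: {3}.
So ◇p fails at the other 3 worlds.

3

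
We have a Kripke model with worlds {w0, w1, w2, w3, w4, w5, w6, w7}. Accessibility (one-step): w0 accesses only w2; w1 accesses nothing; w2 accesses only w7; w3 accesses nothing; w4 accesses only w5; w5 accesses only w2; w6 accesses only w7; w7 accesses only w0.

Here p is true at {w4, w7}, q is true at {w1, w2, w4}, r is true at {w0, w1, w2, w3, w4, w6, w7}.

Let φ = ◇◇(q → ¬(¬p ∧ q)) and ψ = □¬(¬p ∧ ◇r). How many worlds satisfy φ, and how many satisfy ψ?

For ◇◇(q → ¬(¬p ∧ q)):
w0: successors {w2}; ◇(q → ¬(¬p ∧ q)) there: w2:T. ✓
w1: no successors, so ◇◇(q → ¬(¬p ∧ q)) fails. ✗
w2: successors {w7}; ◇(q → ¬(¬p ∧ q)) there: w7:T. ✓
w3: no successors, so ◇◇(q → ¬(¬p ∧ q)) fails. ✗
w4: successors {w5}; ◇(q → ¬(¬p ∧ q)) there: w5:F. ✗
w5: successors {w2}; ◇(q → ¬(¬p ∧ q)) there: w2:T. ✓
w6: successors {w7}; ◇(q → ¬(¬p ∧ q)) there: w7:T. ✓
w7: successors {w0}; ◇(q → ¬(¬p ∧ q)) there: w0:F. ✗
— 4 worlds.
For □¬(¬p ∧ ◇r):
w0: successors {w2}; ¬(¬p ∧ ◇r) there: w2:F. ✗
w1: no successors, so □¬(¬p ∧ ◇r) holds vacuously. ✓
w2: successors {w7}; ¬(¬p ∧ ◇r) there: w7:T. ✓
w3: no successors, so □¬(¬p ∧ ◇r) holds vacuously. ✓
w4: successors {w5}; ¬(¬p ∧ ◇r) there: w5:F. ✗
w5: successors {w2}; ¬(¬p ∧ ◇r) there: w2:F. ✗
w6: successors {w7}; ¬(¬p ∧ ◇r) there: w7:T. ✓
w7: successors {w0}; ¬(¬p ∧ ◇r) there: w0:F. ✗
— 4 worlds.

4 and 4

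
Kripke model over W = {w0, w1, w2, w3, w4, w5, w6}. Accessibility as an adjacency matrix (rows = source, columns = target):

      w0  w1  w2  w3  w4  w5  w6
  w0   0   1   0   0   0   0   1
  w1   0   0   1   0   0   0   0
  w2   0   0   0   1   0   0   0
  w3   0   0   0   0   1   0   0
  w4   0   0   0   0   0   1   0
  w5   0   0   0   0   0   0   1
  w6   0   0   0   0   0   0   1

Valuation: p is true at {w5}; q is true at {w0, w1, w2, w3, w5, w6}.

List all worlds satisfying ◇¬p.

{w0, w1, w2, w3, w5, w6}

w0: successors {w1, w6}; ¬p there: w1:T, w6:T. ✓
w1: successors {w2}; ¬p there: w2:T. ✓
w2: successors {w3}; ¬p there: w3:T. ✓
w3: successors {w4}; ¬p there: w4:T. ✓
w4: successors {w5}; ¬p there: w5:F. ✗
w5: successors {w6}; ¬p there: w6:T. ✓
w6: successors {w6}; ¬p there: w6:T. ✓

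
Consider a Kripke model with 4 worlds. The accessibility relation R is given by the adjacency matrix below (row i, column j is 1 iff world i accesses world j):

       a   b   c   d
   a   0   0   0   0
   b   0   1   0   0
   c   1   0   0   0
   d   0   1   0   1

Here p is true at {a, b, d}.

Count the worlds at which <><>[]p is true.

2

a: no successors, so <><>[]p fails. ✗
b: successors {b}; <>[]p there: b:T. ✓
c: successors {a}; <>[]p there: a:F. ✗
d: successors {b, d}; <>[]p there: b:T, d:T. ✓
Satisfying worlds: {b, d}.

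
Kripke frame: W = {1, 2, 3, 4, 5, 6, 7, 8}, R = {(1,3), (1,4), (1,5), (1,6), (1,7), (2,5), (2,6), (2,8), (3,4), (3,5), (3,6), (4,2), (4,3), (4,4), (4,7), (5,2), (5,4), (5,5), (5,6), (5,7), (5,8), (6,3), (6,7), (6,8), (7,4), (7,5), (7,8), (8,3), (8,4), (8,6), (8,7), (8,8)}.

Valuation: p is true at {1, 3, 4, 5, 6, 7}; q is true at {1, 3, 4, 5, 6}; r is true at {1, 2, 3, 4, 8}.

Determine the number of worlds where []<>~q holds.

4

1: successors {3, 4, 5, 6, 7}; <>~q there: 3:F, 4:T, 5:T, 6:T, 7:T. ✗
2: successors {5, 6, 8}; <>~q there: 5:T, 6:T, 8:T. ✓
3: successors {4, 5, 6}; <>~q there: 4:T, 5:T, 6:T. ✓
4: successors {2, 3, 4, 7}; <>~q there: 2:T, 3:F, 4:T, 7:T. ✗
5: successors {2, 4, 5, 6, 7, 8}; <>~q there: 2:T, 4:T, 5:T, 6:T, 7:T, 8:T. ✓
6: successors {3, 7, 8}; <>~q there: 3:F, 7:T, 8:T. ✗
7: successors {4, 5, 8}; <>~q there: 4:T, 5:T, 8:T. ✓
8: successors {3, 4, 6, 7, 8}; <>~q there: 3:F, 4:T, 6:T, 7:T, 8:T. ✗
Satisfying worlds: {2, 3, 5, 7}.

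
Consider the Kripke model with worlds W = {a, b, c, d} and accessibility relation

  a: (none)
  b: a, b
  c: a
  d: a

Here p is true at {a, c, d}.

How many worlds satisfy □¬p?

1

a: no successors, so □¬p holds vacuously. ✓
b: successors {a, b}; ¬p there: a:F, b:T. ✗
c: successors {a}; ¬p there: a:F. ✗
d: successors {a}; ¬p there: a:F. ✗
Satisfying worlds: {a}.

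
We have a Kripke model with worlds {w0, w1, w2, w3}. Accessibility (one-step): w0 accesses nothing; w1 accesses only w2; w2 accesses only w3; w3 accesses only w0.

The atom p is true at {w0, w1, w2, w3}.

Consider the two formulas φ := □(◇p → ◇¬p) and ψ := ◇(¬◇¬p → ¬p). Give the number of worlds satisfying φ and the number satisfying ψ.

2 and 0

For □(◇p → ◇¬p):
w0: no successors, so □(◇p → ◇¬p) holds vacuously. ✓
w1: successors {w2}; ◇p → ◇¬p there: w2:F. ✗
w2: successors {w3}; ◇p → ◇¬p there: w3:F. ✗
w3: successors {w0}; ◇p → ◇¬p there: w0:T. ✓
— 2 worlds.
For ◇(¬◇¬p → ¬p):
w0: no successors, so ◇(¬◇¬p → ¬p) fails. ✗
w1: successors {w2}; ¬◇¬p → ¬p there: w2:F. ✗
w2: successors {w3}; ¬◇¬p → ¬p there: w3:F. ✗
w3: successors {w0}; ¬◇¬p → ¬p there: w0:F. ✗
— 0 worlds.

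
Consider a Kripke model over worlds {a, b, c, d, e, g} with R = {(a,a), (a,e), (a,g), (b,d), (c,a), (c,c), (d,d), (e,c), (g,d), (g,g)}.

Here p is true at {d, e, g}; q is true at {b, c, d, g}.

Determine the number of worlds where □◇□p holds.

a: successors {a, e, g}; ◇□p there: a:T, e:F, g:T. ✗
b: successors {d}; ◇□p there: d:T. ✓
c: successors {a, c}; ◇□p there: a:T, c:F. ✗
d: successors {d}; ◇□p there: d:T. ✓
e: successors {c}; ◇□p there: c:F. ✗
g: successors {d, g}; ◇□p there: d:T, g:T. ✓
Satisfying worlds: {b, d, g}.

3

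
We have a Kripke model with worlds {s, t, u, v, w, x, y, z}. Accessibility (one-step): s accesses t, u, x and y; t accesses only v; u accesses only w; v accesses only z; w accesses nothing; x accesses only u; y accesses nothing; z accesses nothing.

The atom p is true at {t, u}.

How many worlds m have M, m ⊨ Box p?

s: successors {t, u, x, y}; p there: t:T, u:T, x:F, y:F. ✗
t: successors {v}; p there: v:F. ✗
u: successors {w}; p there: w:F. ✗
v: successors {z}; p there: z:F. ✗
w: no successors, so Box p holds vacuously. ✓
x: successors {u}; p there: u:T. ✓
y: no successors, so Box p holds vacuously. ✓
z: no successors, so Box p holds vacuously. ✓
Satisfying worlds: {w, x, y, z}.

4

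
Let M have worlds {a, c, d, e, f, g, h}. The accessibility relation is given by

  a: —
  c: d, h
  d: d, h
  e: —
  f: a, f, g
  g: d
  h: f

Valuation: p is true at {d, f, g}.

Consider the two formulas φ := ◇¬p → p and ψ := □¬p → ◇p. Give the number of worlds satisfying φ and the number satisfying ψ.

For ◇¬p → p:
a: ◇¬p is F, p is F. ✓
c: ◇¬p is T, p is F. ✗
d: ◇¬p is T, p is T. ✓
e: ◇¬p is F, p is F. ✓
f: ◇¬p is T, p is T. ✓
g: ◇¬p is F, p is T. ✓
h: ◇¬p is F, p is F. ✓
— 6 worlds.
For □¬p → ◇p:
a: □¬p is T, ◇p is F. ✗
c: □¬p is F, ◇p is T. ✓
d: □¬p is F, ◇p is T. ✓
e: □¬p is T, ◇p is F. ✗
f: □¬p is F, ◇p is T. ✓
g: □¬p is F, ◇p is T. ✓
h: □¬p is F, ◇p is T. ✓
— 5 worlds.

6 and 5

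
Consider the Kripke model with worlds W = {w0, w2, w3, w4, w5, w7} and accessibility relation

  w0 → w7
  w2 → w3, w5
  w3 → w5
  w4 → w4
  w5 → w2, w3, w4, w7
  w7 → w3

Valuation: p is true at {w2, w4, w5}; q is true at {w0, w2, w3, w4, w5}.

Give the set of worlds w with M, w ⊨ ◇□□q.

{w0, w2, w3, w4, w5}

w0: successors {w7}; □□q there: w7:T. ✓
w2: successors {w3, w5}; □□q there: w3:F, w5:T. ✓
w3: successors {w5}; □□q there: w5:T. ✓
w4: successors {w4}; □□q there: w4:T. ✓
w5: successors {w2, w3, w4, w7}; □□q there: w2:F, w3:F, w4:T, w7:T. ✓
w7: successors {w3}; □□q there: w3:F. ✗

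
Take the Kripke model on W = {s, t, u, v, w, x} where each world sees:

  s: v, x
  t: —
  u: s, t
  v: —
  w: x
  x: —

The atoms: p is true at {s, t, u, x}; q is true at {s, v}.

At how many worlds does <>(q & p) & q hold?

s: <>(q & p) is F, q is T. ✗
t: <>(q & p) is F, q is F. ✗
u: <>(q & p) is T, q is F. ✗
v: <>(q & p) is F, q is T. ✗
w: <>(q & p) is F, q is F. ✗
x: <>(q & p) is F, q is F. ✗
Satisfying worlds: ∅.

0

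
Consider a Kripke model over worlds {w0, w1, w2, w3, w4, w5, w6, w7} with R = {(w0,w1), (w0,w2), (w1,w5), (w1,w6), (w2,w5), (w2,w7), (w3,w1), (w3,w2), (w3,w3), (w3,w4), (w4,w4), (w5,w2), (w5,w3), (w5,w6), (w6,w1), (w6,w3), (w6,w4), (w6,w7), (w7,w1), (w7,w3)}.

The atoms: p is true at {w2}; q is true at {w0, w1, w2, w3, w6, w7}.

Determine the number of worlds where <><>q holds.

w0: successors {w1, w2}; <>q there: w1:T, w2:T. ✓
w1: successors {w5, w6}; <>q there: w5:T, w6:T. ✓
w2: successors {w5, w7}; <>q there: w5:T, w7:T. ✓
w3: successors {w1, w2, w3, w4}; <>q there: w1:T, w2:T, w3:T, w4:F. ✓
w4: successors {w4}; <>q there: w4:F. ✗
w5: successors {w2, w3, w6}; <>q there: w2:T, w3:T, w6:T. ✓
w6: successors {w1, w3, w4, w7}; <>q there: w1:T, w3:T, w4:F, w7:T. ✓
w7: successors {w1, w3}; <>q there: w1:T, w3:T. ✓
Satisfying worlds: {w0, w1, w2, w3, w5, w6, w7}.

7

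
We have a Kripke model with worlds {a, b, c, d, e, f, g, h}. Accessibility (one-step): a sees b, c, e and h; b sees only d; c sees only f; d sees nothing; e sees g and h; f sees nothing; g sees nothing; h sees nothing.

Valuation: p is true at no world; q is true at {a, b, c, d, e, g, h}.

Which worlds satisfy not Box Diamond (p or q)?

{a, b, c, e}

a: Box Diamond (p or q) is F. ✓
b: Box Diamond (p or q) is F. ✓
c: Box Diamond (p or q) is F. ✓
d: Box Diamond (p or q) is T. ✗
e: Box Diamond (p or q) is F. ✓
f: Box Diamond (p or q) is T. ✗
g: Box Diamond (p or q) is T. ✗
h: Box Diamond (p or q) is T. ✗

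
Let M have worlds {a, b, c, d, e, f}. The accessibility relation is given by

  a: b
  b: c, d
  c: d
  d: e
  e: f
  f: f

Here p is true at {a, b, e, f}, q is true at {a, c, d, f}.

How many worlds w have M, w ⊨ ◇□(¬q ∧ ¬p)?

a: successors {b}; □(¬q ∧ ¬p) there: b:F. ✗
b: successors {c, d}; □(¬q ∧ ¬p) there: c:F, d:F. ✗
c: successors {d}; □(¬q ∧ ¬p) there: d:F. ✗
d: successors {e}; □(¬q ∧ ¬p) there: e:F. ✗
e: successors {f}; □(¬q ∧ ¬p) there: f:F. ✗
f: successors {f}; □(¬q ∧ ¬p) there: f:F. ✗
Satisfying worlds: ∅.

0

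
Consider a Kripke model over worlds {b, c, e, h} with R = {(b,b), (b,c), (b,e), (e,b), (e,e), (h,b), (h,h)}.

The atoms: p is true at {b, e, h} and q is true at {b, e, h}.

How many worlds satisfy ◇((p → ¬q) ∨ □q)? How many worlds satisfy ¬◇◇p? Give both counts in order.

For ◇((p → ¬q) ∨ □q):
b: successors {b, c, e}; (p → ¬q) ∨ □q there: b:F, c:T, e:T. ✓
c: no successors, so ◇((p → ¬q) ∨ □q) fails. ✗
e: successors {b, e}; (p → ¬q) ∨ □q there: b:F, e:T. ✓
h: successors {b, h}; (p → ¬q) ∨ □q there: b:F, h:T. ✓
— 3 worlds.
For ¬◇◇p:
b: ◇◇p is T. ✗
c: ◇◇p is F. ✓
e: ◇◇p is T. ✗
h: ◇◇p is T. ✗
— 1 world.

3 and 1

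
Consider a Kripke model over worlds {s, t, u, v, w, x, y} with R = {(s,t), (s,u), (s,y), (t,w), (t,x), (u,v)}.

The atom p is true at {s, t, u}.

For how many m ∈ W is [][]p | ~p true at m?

6

s: [][]p is F, ~p is F. ✗
t: [][]p is T, ~p is F. ✓
u: [][]p is T, ~p is F. ✓
v: [][]p is T, ~p is T. ✓
w: [][]p is T, ~p is T. ✓
x: [][]p is T, ~p is T. ✓
y: [][]p is T, ~p is T. ✓
Satisfying worlds: {t, u, v, w, x, y}.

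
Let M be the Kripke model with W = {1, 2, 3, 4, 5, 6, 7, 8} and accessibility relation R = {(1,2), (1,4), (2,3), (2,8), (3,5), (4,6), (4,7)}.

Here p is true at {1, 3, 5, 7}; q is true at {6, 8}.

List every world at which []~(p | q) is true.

1: successors {2, 4}; ~(p | q) there: 2:T, 4:T. ✓
2: successors {3, 8}; ~(p | q) there: 3:F, 8:F. ✗
3: successors {5}; ~(p | q) there: 5:F. ✗
4: successors {6, 7}; ~(p | q) there: 6:F, 7:F. ✗
5: no successors, so []~(p | q) holds vacuously. ✓
6: no successors, so []~(p | q) holds vacuously. ✓
7: no successors, so []~(p | q) holds vacuously. ✓
8: no successors, so []~(p | q) holds vacuously. ✓

{1, 5, 6, 7, 8}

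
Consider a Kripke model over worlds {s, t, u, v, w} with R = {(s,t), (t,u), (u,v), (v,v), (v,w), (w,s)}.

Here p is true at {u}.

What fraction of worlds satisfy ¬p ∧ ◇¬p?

s: ¬p is T, ◇¬p is T. ✓
t: ¬p is T, ◇¬p is F. ✗
u: ¬p is F, ◇¬p is T. ✗
v: ¬p is T, ◇¬p is T. ✓
w: ¬p is T, ◇¬p is T. ✓
That's 3 of 5 worlds, so 3/5.

3/5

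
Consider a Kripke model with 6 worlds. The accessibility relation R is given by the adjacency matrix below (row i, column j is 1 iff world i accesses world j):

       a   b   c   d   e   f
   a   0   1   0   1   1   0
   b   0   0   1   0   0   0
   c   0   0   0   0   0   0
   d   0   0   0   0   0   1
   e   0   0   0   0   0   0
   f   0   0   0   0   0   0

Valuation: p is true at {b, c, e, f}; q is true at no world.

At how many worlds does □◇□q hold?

a: successors {b, d, e}; ◇□q there: b:T, d:T, e:F. ✗
b: successors {c}; ◇□q there: c:F. ✗
c: no successors, so □◇□q holds vacuously. ✓
d: successors {f}; ◇□q there: f:F. ✗
e: no successors, so □◇□q holds vacuously. ✓
f: no successors, so □◇□q holds vacuously. ✓
Satisfying worlds: {c, e, f}.

3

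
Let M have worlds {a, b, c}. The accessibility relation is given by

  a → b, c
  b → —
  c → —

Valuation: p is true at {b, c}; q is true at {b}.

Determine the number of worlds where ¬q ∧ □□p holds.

2

a: ¬q is T, □□p is T. ✓
b: ¬q is F, □□p is T. ✗
c: ¬q is T, □□p is T. ✓
Satisfying worlds: {a, c}.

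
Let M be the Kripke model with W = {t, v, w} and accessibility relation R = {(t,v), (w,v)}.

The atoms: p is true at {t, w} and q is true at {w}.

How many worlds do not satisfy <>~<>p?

1

t: successors {v}; ~<>p there: v:T. ✓
v: no successors, so <>~<>p fails. ✗
w: successors {v}; ~<>p there: v:T. ✓
Satisfying worlds: {t, w}.
So <>~<>p fails at the other 1 world.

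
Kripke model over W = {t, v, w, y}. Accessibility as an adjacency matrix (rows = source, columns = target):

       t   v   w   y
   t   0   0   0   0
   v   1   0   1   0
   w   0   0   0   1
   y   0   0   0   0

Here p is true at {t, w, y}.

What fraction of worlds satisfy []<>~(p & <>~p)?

1/2

t: no successors, so []<>~(p & <>~p) holds vacuously. ✓
v: successors {t, w}; <>~(p & <>~p) there: t:F, w:T. ✗
w: successors {y}; <>~(p & <>~p) there: y:F. ✗
y: no successors, so []<>~(p & <>~p) holds vacuously. ✓
That's 2 of 4 worlds, so 2/4 = 1/2.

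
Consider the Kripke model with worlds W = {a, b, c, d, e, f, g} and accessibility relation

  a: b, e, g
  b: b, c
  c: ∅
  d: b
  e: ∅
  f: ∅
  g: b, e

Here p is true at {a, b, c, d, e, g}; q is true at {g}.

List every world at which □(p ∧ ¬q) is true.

{b, c, d, e, f, g}

a: successors {b, e, g}; p ∧ ¬q there: b:T, e:T, g:F. ✗
b: successors {b, c}; p ∧ ¬q there: b:T, c:T. ✓
c: no successors, so □(p ∧ ¬q) holds vacuously. ✓
d: successors {b}; p ∧ ¬q there: b:T. ✓
e: no successors, so □(p ∧ ¬q) holds vacuously. ✓
f: no successors, so □(p ∧ ¬q) holds vacuously. ✓
g: successors {b, e}; p ∧ ¬q there: b:T, e:T. ✓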